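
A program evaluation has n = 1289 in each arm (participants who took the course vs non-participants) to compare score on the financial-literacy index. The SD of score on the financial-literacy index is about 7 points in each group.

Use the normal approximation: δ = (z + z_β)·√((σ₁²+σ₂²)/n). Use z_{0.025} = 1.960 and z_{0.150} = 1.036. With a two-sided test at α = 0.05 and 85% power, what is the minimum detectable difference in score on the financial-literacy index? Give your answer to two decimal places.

δ = (z_{α/2} + z_β) · √((σ₁²+σ₂²)/n)
  = (1.960 + 1.036) · √(98/1289)
  = 2.996 · √0.07603
  = 2.996 · 0.2757
  = 0.8261

Minimum detectable difference ≈ 0.83 points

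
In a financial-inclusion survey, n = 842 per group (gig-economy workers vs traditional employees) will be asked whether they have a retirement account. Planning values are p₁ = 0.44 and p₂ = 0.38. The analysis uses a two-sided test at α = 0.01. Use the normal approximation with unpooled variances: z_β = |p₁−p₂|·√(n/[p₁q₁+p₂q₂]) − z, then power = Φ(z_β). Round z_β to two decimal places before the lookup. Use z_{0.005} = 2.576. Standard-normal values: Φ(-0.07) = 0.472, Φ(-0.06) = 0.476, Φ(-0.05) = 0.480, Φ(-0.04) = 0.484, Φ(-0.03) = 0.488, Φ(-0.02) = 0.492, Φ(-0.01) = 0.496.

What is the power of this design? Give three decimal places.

z_β = |p₁−p₂|·√(n/[p₁q₁+p₂q₂]) − z_{α/2}
    = 0.06 · √(842/0.4820) − 2.576
    = 0.06 · 41.7958 − 2.576
    = 2.5077 − 2.576 = -0.0683 → -0.07
Power = Φ(-0.07) = 0.472.

Power ≈ 0.472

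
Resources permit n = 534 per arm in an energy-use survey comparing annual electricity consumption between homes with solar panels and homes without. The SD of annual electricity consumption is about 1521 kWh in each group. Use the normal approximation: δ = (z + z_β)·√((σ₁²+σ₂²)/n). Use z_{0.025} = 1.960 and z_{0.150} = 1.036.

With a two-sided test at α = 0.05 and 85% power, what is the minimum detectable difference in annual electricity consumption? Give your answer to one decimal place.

Minimum detectable difference ≈ 278.9 kWh

δ = (z_{α/2} + z_β) · √((σ₁²+σ₂²)/n)
  = (1.960 + 1.036) · √(4626882/534)
  = 2.996 · √8664.6
  = 2.996 · 93.0837
  = 278.8787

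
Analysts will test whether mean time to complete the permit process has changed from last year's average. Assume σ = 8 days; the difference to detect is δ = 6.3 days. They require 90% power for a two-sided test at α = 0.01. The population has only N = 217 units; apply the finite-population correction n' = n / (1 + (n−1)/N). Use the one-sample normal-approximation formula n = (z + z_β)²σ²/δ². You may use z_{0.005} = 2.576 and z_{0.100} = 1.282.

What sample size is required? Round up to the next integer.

n = (z_{α/2} + z_β)² · σ² / δ²
  = (2.576 + 1.282)² · 8² / 6.3²
  = 14.8842 · 64 / 39.69
  = 24.00
Finite-population correction (N = 217): 24.00 / (1 + (24.00 − 1)/217) = 21.70.
Round up → n = 22.

n = 22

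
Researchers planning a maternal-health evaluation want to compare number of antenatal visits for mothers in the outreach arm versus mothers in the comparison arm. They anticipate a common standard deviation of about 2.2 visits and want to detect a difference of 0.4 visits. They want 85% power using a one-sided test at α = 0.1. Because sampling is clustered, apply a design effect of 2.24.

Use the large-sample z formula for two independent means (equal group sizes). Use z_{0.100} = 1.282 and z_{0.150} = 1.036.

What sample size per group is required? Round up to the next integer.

n = 729 per group

n = (z_α + z_β)² · (σ₁² + σ₂²) / δ²
  = (1.282 + 1.036)² · (2·2.2² = 9.68) / 0.4²
  = 5.3731 · 9.68 / 0.16
  = 325.07
Design effect: 2.24 × 325.07 = 728.17.
Round up → n = 729 per group.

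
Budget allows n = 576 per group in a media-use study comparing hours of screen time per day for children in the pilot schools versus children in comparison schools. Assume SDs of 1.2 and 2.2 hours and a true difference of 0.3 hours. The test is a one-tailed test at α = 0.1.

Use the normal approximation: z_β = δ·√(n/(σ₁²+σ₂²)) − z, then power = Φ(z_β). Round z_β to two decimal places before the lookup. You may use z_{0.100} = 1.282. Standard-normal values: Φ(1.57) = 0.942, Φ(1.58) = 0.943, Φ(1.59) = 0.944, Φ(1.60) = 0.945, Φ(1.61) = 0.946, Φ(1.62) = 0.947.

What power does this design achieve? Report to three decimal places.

z_β = δ·√(n/(σ₁²+σ₂²)) − z_α
    = 0.3 · √(576/6.28) − 1.282
    = 0.3 · 9.57704 − 1.282
    = 2.8731 − 1.282 = 1.5911 → 1.59
Power = Φ(1.59) = 0.944.

Power ≈ 0.944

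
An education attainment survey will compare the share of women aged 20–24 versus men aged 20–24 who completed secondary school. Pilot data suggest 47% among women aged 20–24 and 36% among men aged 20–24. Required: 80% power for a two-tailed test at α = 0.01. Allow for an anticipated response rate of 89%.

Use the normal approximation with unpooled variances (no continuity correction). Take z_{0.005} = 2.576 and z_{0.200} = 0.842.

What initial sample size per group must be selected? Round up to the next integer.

n = (z_{α/2} + z_β)² · [p₁(1−p₁) + p₂(1−p₂)] / (p₁ − p₂)²
  = (2.576 + 0.842)² · (0.47·0.53 + 0.36·0.64) / (0.11)²
  = (3.418)² · (0.2491 + 0.2304) / 0.0121
  = 11.6827 · 0.4795 / 0.0121
  = 462.96
Adjust for 89% response: 462.96 / 0.89 = 520.18.
Round up → n = 521 per group.

n = 521 per group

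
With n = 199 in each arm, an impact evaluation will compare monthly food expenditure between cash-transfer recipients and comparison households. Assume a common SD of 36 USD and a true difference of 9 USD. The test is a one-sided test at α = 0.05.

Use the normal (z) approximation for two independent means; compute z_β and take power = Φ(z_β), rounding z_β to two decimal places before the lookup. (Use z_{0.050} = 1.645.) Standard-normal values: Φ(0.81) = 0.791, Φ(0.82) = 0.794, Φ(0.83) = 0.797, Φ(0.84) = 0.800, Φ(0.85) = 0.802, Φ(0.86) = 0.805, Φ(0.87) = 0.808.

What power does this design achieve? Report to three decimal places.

z_β = δ·√(n/(σ₁²+σ₂²)) − z_α
    = 9 · √(199/2592) − 1.645
    = 9 · 0.27708 − 1.645
    = 2.4937 − 1.645 = 0.8487 → 0.85
Power = Φ(0.85) = 0.802.

Power ≈ 0.802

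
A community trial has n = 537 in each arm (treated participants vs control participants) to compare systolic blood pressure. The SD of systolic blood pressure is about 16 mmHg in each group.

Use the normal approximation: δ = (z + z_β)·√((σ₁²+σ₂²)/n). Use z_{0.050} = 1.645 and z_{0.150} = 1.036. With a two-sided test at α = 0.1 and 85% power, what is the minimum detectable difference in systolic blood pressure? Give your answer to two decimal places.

δ = (z_{α/2} + z_β) · √((σ₁²+σ₂²)/n)
  = (1.645 + 1.036) · √(512/537)
  = 2.681 · √0.95345
  = 2.681 · 0.9764
  = 2.6178

Minimum detectable difference ≈ 2.62 mmHg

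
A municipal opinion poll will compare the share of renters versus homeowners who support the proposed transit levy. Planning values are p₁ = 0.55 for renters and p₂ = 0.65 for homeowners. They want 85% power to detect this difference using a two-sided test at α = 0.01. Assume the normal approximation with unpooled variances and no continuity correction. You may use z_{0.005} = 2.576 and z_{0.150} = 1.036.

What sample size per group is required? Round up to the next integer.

n = (z_{α/2} + z_β)² · [p₁(1−p₁) + p₂(1−p₂)] / (p₁ − p₂)²
  = (2.576 + 1.036)² · (0.55·0.45 + 0.65·0.35) / (-0.10)²
  = (3.612)² · (0.2475 + 0.2275) / 0.0100
  = 13.0465 · 0.4750 / 0.0100
  = 619.71
Round up → n = 620 per group.

n = 620 per group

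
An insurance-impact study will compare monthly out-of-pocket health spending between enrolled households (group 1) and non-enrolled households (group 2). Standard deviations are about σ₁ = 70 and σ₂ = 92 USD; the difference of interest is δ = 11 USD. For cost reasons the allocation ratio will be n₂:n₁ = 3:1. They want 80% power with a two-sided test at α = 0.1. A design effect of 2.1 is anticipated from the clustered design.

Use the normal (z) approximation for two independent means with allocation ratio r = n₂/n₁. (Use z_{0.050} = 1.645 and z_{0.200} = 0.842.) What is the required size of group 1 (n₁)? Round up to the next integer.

n₁ = (z_{α/2} + z_β)² · (σ₁² + σ₂²/r) / δ²
   = (1.645 + 0.842)² · (70² + 92²/3) / 11²
   = 6.1852 · (4900 + 2821.3) / 121
   = 6.1852 · 7721.3 / 121
   = 394.69
Design effect: 2.1 × 394.69 = 828.85.
Round up → n₁ = 829; n₂ = r·n₁ = 3 × 829 = 2487.

n₁ = 829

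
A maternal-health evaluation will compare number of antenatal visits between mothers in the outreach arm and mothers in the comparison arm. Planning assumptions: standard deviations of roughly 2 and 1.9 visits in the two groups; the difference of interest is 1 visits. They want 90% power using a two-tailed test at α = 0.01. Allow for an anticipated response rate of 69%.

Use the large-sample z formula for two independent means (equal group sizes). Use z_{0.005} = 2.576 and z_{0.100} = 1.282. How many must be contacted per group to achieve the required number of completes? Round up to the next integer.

n = 165 per group

n = (z_{α/2} + z_β)² · (σ₁² + σ₂²) / δ²
  = (2.576 + 1.282)² · (2² + 1.9² = 7.61) / 1²
  = 14.8842 · 7.61 / 1
  = 113.27
Adjust for 69% response: 113.27 / 0.69 = 164.16.
Round up → n = 165 per group.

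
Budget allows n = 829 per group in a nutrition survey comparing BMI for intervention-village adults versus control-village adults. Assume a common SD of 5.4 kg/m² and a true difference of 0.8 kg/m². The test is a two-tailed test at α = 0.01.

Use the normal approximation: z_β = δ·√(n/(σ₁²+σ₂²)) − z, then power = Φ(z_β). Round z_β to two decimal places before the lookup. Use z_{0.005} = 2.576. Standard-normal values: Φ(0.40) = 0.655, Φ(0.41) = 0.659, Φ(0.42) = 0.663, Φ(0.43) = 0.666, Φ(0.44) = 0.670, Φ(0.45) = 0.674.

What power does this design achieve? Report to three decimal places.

Power ≈ 0.670

z_β = δ·√(n/(σ₁²+σ₂²)) − z_{α/2}
    = 0.8 · √(829/58.32) − 2.576
    = 0.8 · 3.77024 − 2.576
    = 3.0162 − 2.576 = 0.4402 → 0.44
Power = Φ(0.44) = 0.670.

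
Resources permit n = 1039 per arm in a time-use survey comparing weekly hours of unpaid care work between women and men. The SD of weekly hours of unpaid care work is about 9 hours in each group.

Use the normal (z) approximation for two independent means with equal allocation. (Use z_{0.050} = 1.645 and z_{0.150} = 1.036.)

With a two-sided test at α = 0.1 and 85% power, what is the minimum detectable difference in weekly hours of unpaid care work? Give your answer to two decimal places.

Minimum detectable difference ≈ 1.06 hours

δ = (z_{α/2} + z_β) · √((σ₁²+σ₂²)/n)
  = (1.645 + 1.036) · √(162/1039)
  = 2.681 · √0.15592
  = 2.681 · 0.3949
  = 1.0586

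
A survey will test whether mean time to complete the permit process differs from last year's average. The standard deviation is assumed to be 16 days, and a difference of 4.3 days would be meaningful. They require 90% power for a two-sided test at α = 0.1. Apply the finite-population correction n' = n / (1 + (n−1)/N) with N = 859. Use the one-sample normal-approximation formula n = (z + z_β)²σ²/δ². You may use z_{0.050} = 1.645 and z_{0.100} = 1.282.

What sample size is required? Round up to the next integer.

n = 105

n = (z_{α/2} + z_β)² · σ² / δ²
  = (1.645 + 1.282)² · 16² / 4.3²
  = 8.5673 · 256 / 18.49
  = 118.62
Finite-population correction (N = 859): 118.62 / (1 + (118.62 − 1)/859) = 104.33.
Round up → n = 105.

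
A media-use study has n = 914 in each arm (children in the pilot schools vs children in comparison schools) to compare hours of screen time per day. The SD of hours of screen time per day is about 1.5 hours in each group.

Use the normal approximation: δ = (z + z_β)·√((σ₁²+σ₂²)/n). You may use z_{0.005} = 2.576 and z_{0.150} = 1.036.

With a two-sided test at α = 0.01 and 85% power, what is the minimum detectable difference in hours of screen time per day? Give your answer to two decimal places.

Minimum detectable difference ≈ 0.25 hours

δ = (z_{α/2} + z_β) · √((σ₁²+σ₂²)/n)
  = (2.576 + 1.036) · √(4.5/914)
  = 3.612 · √0.00492
  = 3.612 · 0.0702
  = 0.2534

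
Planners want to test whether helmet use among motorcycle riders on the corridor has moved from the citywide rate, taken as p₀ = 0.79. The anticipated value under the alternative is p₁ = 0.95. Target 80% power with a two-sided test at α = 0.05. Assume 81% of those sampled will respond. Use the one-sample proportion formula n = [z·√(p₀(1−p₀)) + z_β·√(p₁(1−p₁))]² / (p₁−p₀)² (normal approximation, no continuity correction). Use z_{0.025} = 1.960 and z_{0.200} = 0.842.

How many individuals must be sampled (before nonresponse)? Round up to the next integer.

n = [z_{α/2}·√(p₀q₀) + z_β·√(p₁q₁)]² / (p₁ − p₀)²
  = [1.960·√(0.79·0.21) + 0.842·√(0.95·0.05)]² / (0.16)²
  = [1.960·0.4073 + 0.842·0.2179]² / 0.0256
  = [0.9818]² / 0.0256
  = 37.66
Adjust for 81% response: 37.66 / 0.81 = 46.49.
Round up → n = 47.

n = 47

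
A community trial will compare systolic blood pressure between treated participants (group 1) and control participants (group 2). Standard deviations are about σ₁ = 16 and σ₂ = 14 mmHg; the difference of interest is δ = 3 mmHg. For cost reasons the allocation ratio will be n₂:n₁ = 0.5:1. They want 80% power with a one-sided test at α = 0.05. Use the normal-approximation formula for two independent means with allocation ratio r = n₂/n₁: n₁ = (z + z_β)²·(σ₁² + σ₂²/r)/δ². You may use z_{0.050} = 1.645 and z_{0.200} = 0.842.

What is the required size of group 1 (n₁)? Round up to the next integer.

n₁ = 446

n₁ = (z_α + z_β)² · (σ₁² + σ₂²/r) / δ²
   = (1.645 + 0.842)² · (16² + 14²/0.5) / 3²
   = 6.1852 · (256 + 392) / 9
   = 6.1852 · 648 / 9
   = 445.33
Round up → n₁ = 446; n₂ = r·n₁ = 0.5 × 446 = 223.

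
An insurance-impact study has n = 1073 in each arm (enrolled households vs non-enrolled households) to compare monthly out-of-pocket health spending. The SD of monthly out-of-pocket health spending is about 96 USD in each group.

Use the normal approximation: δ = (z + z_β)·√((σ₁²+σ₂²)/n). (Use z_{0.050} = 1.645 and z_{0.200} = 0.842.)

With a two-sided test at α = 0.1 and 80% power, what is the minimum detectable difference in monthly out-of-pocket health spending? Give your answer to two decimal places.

Minimum detectable difference ≈ 10.31 USD

δ = (z_{α/2} + z_β) · √((σ₁²+σ₂²)/n)
  = (1.645 + 0.842) · √(18432/1073)
  = 2.487 · √17.178
  = 2.487 · 4.1446
  = 10.3077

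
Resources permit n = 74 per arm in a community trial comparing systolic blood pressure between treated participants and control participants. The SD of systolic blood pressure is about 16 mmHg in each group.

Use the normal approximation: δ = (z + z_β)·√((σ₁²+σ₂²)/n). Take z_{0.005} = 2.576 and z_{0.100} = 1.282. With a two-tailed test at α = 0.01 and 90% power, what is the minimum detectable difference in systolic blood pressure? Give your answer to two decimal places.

δ = (z_{α/2} + z_β) · √((σ₁²+σ₂²)/n)
  = (2.576 + 1.282) · √(512/74)
  = 3.858 · √6.9189
  = 3.858 · 2.6304
  = 10.1480

Minimum detectable difference ≈ 10.15 mmHg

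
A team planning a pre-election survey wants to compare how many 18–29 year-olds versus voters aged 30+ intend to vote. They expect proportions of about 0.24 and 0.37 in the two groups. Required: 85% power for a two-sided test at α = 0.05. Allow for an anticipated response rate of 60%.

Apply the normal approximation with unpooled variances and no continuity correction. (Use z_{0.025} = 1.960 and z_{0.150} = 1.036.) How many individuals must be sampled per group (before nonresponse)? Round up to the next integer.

n = (z_{α/2} + z_β)² · [p₁(1−p₁) + p₂(1−p₂)] / (p₁ − p₂)²
  = (1.960 + 1.036)² · (0.24·0.76 + 0.37·0.63) / (-0.13)²
  = (2.996)² · (0.1824 + 0.2331) / 0.0169
  = 8.9760 · 0.4155 / 0.0169
  = 220.68
Adjust for 60% response: 220.68 / 0.60 = 367.80.
Round up → n = 368 per group.

n = 368 per group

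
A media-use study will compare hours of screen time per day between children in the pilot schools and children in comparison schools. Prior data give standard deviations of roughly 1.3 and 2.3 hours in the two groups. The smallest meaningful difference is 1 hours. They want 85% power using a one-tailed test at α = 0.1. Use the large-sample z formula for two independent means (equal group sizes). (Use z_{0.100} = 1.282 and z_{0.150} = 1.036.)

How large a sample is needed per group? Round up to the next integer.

n = (z_α + z_β)² · (σ₁² + σ₂²) / δ²
  = (1.282 + 1.036)² · (1.3² + 2.3² = 6.98) / 1²
  = 5.3731 · 6.98 / 1
  = 37.50
Round up → n = 38 per group.

n = 38 per group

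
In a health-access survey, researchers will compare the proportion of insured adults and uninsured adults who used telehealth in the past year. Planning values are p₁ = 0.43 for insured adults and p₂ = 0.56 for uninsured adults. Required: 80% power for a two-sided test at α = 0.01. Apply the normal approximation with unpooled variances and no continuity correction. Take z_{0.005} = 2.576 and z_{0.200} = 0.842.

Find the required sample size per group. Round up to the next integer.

n = (z_{α/2} + z_β)² · [p₁(1−p₁) + p₂(1−p₂)] / (p₁ − p₂)²
  = (2.576 + 0.842)² · (0.43·0.57 + 0.56·0.44) / (-0.13)²
  = (3.418)² · (0.2451 + 0.2464) / 0.0169
  = 11.6827 · 0.4915 / 0.0169
  = 339.77
Round up → n = 340 per group.

n = 340 per group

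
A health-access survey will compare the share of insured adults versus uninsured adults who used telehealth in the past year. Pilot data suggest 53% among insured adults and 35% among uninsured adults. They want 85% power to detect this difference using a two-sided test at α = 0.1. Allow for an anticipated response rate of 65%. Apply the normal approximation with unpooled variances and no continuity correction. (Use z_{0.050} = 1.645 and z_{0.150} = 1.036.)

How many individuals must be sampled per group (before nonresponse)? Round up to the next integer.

n = (z_{α/2} + z_β)² · [p₁(1−p₁) + p₂(1−p₂)] / (p₁ − p₂)²
  = (1.645 + 1.036)² · (0.53·0.47 + 0.35·0.65) / (0.18)²
  = (2.681)² · (0.2491 + 0.2275) / 0.0324
  = 7.1878 · 0.4766 / 0.0324
  = 105.73
Adjust for 65% response: 105.73 / 0.65 = 162.66.
Round up → n = 163 per group.

n = 163 per group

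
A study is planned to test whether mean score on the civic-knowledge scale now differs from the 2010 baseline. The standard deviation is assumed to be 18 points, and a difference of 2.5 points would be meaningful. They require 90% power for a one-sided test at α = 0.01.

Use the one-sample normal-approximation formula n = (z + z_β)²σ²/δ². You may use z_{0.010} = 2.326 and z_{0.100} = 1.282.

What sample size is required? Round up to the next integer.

n = 675

n = (z_α + z_β)² · σ² / δ²
  = (2.326 + 1.282)² · 18² / 2.5²
  = 13.0177 · 324 / 6.25
  = 674.84
Round up → n = 675.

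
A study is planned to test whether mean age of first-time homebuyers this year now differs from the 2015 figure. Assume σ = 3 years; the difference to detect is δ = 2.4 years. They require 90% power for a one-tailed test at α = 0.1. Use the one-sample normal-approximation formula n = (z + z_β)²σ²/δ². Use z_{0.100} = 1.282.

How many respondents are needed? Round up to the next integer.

n = (z_α + z_β)² · σ² / δ²
  = (1.282 + 1.282)² · 3² / 2.4²
  = 6.5741 · 9 / 5.76
  = 10.27
Round up → n = 11.

n = 11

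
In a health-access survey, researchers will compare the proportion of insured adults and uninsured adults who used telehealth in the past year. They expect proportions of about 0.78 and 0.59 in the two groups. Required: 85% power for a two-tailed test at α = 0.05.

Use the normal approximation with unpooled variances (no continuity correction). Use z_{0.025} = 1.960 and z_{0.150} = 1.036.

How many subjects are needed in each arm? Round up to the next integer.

n = (z_{α/2} + z_β)² · [p₁(1−p₁) + p₂(1−p₂)] / (p₁ − p₂)²
  = (1.960 + 1.036)² · (0.78·0.22 + 0.59·0.41) / (0.19)²
  = (2.996)² · (0.1716 + 0.2419) / 0.0361
  = 8.9760 · 0.4135 / 0.0361
  = 102.81
Round up → n = 103 per group.

n = 103 per group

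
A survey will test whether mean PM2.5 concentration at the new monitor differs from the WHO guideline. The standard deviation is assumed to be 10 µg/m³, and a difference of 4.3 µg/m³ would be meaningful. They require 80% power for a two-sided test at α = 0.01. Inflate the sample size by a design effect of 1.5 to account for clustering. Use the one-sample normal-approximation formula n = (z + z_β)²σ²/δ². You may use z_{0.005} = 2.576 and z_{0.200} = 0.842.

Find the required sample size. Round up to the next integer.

n = 95

n = (z_{α/2} + z_β)² · σ² / δ²
  = (2.576 + 0.842)² · 10² / 4.3²
  = 11.6827 · 100 / 18.49
  = 63.18
Design effect: 1.5 × 63.18 = 94.78.
Round up → n = 95.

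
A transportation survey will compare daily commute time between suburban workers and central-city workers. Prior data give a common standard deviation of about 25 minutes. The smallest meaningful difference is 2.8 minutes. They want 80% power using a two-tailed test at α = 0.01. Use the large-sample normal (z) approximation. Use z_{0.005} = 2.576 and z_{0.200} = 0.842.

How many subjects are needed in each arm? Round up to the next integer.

n = 1863 per group

n = (z_{α/2} + z_β)² · (σ₁² + σ₂²) / δ²
  = (2.576 + 0.842)² · (2·25² = 1250) / 2.8²
  = 11.6827 · 1250 / 7.84
  = 1862.68
Round up → n = 1863 per group.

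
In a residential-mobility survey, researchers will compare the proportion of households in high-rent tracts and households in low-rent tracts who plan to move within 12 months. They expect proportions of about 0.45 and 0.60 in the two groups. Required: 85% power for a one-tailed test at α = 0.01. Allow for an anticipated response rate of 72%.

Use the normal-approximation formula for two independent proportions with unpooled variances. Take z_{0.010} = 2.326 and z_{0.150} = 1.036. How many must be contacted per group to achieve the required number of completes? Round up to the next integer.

n = (z_α + z_β)² · [p₁(1−p₁) + p₂(1−p₂)] / (p₁ − p₂)²
  = (2.326 + 1.036)² · (0.45·0.55 + 0.60·0.40) / (-0.15)²
  = (3.362)² · (0.2475 + 0.2400) / 0.0225
  = 11.3030 · 0.4875 / 0.0225
  = 244.90
Adjust for 72% response: 244.90 / 0.72 = 340.14.
Round up → n = 341 per group.

n = 341 per group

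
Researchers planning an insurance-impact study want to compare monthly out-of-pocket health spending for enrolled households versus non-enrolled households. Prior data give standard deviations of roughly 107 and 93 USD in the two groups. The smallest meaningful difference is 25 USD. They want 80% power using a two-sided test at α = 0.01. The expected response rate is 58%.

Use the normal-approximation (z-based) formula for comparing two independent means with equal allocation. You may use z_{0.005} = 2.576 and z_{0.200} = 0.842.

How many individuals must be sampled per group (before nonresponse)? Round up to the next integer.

n = 648 per group

n = (z_{α/2} + z_β)² · (σ₁² + σ₂²) / δ²
  = (2.576 + 0.842)² · (107² + 93² = 20098) / 25²
  = 11.6827 · 20098 / 625
  = 375.68
Adjust for 58% response: 375.68 / 0.58 = 647.72.
Round up → n = 648 per group.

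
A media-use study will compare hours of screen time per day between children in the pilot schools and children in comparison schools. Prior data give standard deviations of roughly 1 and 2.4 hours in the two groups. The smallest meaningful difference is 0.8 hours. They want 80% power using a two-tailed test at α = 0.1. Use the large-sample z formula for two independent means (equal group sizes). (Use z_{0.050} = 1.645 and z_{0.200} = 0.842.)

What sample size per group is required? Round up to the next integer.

n = 66 per group

n = (z_{α/2} + z_β)² · (σ₁² + σ₂²) / δ²
  = (1.645 + 0.842)² · (1² + 2.4² = 6.76) / 0.8²
  = 6.1852 · 6.76 / 0.64
  = 65.33
Round up → n = 66 per group.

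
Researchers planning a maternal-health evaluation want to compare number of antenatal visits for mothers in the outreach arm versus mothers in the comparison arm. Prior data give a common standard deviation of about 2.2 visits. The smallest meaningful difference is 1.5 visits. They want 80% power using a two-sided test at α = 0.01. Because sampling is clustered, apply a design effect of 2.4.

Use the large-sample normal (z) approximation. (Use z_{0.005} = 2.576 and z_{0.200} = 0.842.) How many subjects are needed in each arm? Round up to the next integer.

n = 121 per group

n = (z_{α/2} + z_β)² · (σ₁² + σ₂²) / δ²
  = (2.576 + 0.842)² · (2·2.2² = 9.68) / 1.5²
  = 11.6827 · 9.68 / 2.25
  = 50.26
Design effect: 2.4 × 50.26 = 120.63.
Round up → n = 121 per group.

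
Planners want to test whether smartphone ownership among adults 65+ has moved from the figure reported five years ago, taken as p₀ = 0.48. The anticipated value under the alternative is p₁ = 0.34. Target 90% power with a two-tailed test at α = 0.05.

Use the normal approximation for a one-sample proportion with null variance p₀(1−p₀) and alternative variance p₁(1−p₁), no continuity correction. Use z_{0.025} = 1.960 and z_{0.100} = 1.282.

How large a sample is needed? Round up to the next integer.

n = [z_{α/2}·√(p₀q₀) + z_β·√(p₁q₁)]² / (p₁ − p₀)²
  = [1.960·√(0.48·0.52) + 1.282·√(0.34·0.66)]² / (-0.14)²
  = [1.960·0.4996 + 1.282·0.4737]² / 0.0196
  = [1.5865]² / 0.0196
  = 128.42
Round up → n = 129.

n = 129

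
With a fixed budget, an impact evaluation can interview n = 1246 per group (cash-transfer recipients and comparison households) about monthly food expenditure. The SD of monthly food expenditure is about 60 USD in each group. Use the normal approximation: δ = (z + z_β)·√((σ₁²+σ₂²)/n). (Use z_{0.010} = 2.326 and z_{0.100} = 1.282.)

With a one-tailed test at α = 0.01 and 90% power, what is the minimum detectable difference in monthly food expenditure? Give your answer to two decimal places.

δ = (z_α + z_β) · √((σ₁²+σ₂²)/n)
  = (2.326 + 1.282) · √(7200/1246)
  = 3.608 · √5.7785
  = 3.608 · 2.4038
  = 8.6731

Minimum detectable difference ≈ 8.67 USD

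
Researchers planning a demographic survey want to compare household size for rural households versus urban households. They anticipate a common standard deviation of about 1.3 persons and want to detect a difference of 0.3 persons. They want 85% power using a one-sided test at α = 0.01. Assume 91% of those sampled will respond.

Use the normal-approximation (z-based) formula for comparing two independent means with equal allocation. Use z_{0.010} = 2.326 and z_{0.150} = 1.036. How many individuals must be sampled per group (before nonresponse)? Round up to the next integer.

n = 467 per group

n = (z_α + z_β)² · (σ₁² + σ₂²) / δ²
  = (2.326 + 1.036)² · (2·1.3² = 3.38) / 0.3²
  = 11.3030 · 3.38 / 0.09
  = 424.49
Adjust for 91% response: 424.49 / 0.91 = 466.47.
Round up → n = 467 per group.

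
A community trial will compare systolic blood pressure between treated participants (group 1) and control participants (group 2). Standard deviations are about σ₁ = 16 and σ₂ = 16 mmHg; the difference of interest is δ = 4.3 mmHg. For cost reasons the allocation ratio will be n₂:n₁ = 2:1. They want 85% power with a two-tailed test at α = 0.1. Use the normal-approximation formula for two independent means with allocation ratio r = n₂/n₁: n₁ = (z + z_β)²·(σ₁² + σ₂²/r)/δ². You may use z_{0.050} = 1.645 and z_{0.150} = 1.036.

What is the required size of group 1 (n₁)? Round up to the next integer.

n₁ = 150

n₁ = (z_{α/2} + z_β)² · (σ₁² + σ₂²/r) / δ²
   = (1.645 + 1.036)² · (16² + 16²/2) / 4.3²
   = 7.1878 · (256 + 128) / 18.49
   = 7.1878 · 384 / 18.49
   = 149.28
Round up → n₁ = 150; n₂ = r·n₁ = 2 × 150 = 300.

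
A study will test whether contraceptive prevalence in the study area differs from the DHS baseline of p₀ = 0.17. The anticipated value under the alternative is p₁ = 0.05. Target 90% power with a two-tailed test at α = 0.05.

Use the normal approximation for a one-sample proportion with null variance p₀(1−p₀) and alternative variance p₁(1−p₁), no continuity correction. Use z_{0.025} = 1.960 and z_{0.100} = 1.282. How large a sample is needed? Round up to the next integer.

n = [z_{α/2}·√(p₀q₀) + z_β·√(p₁q₁)]² / (p₁ − p₀)²
  = [1.960·√(0.17·0.83) + 1.282·√(0.05·0.95)]² / (-0.12)²
  = [1.960·0.3756 + 1.282·0.2179]² / 0.0144
  = [1.0156]² / 0.0144
  = 71.63
Round up → n = 72.

n = 72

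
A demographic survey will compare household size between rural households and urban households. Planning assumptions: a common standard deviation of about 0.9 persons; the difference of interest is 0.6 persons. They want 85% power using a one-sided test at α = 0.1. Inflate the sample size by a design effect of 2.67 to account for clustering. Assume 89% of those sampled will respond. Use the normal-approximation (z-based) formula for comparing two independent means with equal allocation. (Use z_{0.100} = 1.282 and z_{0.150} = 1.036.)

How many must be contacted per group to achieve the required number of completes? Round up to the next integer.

n = (z_α + z_β)² · (σ₁² + σ₂²) / δ²
  = (1.282 + 1.036)² · (2·0.9² = 1.62) / 0.6²
  = 5.3731 · 1.62 / 0.36
  = 24.18
Design effect: 2.67 × 24.18 = 64.56.
Adjust for 89% response: 64.56 / 0.89 = 72.54.
Round up → n = 73 per group.

n = 73 per group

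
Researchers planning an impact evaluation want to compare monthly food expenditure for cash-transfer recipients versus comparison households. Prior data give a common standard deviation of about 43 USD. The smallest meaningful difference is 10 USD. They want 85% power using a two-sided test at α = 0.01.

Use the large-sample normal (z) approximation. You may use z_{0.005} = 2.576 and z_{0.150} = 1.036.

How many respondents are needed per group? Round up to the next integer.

n = (z_{α/2} + z_β)² · (σ₁² + σ₂²) / δ²
  = (2.576 + 1.036)² · (2·43² = 3698) / 10²
  = 13.0465 · 3698 / 100
  = 482.46
Round up → n = 483 per group.

n = 483 per group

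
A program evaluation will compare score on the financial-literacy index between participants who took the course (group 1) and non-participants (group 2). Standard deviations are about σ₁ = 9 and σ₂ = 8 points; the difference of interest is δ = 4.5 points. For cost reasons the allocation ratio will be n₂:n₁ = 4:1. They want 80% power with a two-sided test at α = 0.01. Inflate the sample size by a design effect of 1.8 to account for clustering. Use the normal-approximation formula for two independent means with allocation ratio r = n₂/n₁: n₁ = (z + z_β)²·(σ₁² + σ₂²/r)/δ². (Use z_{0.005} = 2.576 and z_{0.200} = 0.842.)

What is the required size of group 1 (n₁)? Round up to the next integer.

n₁ = 101

n₁ = (z_{α/2} + z_β)² · (σ₁² + σ₂²/r) / δ²
   = (2.576 + 0.842)² · (9² + 8²/4) / 4.5²
   = 11.6827 · (81 + 16) / 20.25
   = 11.6827 · 97 / 20.25
   = 55.96
Design effect: 1.8 × 55.96 = 100.73.
Round up → n₁ = 101; n₂ = r·n₁ = 4 × 101 = 404.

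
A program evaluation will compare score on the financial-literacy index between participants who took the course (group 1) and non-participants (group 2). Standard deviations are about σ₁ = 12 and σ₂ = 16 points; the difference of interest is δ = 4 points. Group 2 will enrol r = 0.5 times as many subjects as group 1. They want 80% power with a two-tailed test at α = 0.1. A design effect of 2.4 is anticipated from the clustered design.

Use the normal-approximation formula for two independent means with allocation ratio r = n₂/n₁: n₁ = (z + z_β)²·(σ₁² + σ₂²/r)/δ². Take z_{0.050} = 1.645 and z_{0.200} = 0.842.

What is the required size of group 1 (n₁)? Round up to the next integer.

n₁ = (z_{α/2} + z_β)² · (σ₁² + σ₂²/r) / δ²
   = (1.645 + 0.842)² · (12² + 16²/0.5) / 4²
   = 6.1852 · (144 + 512) / 16
   = 6.1852 · 656 / 16
   = 253.59
Design effect: 2.4 × 253.59 = 608.62.
Round up → n₁ = 609; n₂ = r·n₁ = 0.5 × 609 = 305.

n₁ = 609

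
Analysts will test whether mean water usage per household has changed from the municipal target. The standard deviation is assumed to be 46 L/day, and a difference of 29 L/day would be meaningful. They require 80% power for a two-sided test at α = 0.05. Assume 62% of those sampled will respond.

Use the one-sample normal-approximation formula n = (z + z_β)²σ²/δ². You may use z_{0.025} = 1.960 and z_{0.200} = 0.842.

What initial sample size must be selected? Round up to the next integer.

n = 32

n = (z_{α/2} + z_β)² · σ² / δ²
  = (1.960 + 0.842)² · 46² / 29²
  = 7.8512 · 2116 / 841
  = 19.75
Adjust for 62% response: 19.75 / 0.62 = 31.86.
Round up → n = 32.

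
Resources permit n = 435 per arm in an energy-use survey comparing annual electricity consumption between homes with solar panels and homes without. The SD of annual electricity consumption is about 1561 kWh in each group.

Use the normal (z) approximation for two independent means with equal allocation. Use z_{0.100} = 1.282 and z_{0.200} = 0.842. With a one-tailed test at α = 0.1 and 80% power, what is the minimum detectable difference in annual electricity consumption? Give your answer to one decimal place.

Minimum detectable difference ≈ 224.8 kWh

δ = (z_α + z_β) · √((σ₁²+σ₂²)/n)
  = (1.282 + 0.842) · √(4873442/435)
  = 2.124 · √11203.3
  = 2.124 · 105.8457
  = 224.8163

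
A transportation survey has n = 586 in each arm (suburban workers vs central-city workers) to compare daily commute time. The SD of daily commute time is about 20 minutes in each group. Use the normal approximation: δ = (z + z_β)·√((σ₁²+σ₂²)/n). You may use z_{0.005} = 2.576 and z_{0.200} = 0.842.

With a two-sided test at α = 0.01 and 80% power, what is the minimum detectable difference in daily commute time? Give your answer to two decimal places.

δ = (z_{α/2} + z_β) · √((σ₁²+σ₂²)/n)
  = (2.576 + 0.842) · √(800/586)
  = 3.418 · √1.3652
  = 3.418 · 1.1684
  = 3.9936

Minimum detectable difference ≈ 3.99 minutes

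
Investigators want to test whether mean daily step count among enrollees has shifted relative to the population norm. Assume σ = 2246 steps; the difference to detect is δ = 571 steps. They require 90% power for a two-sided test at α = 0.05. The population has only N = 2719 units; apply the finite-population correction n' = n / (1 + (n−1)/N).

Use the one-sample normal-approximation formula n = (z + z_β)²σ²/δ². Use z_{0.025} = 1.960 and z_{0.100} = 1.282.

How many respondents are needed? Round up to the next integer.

n = (z_{α/2} + z_β)² · σ² / δ²
  = (1.960 + 1.282)² · 2246² / 571²
  = 10.5106 · 5044516 / 326041
  = 162.62
Finite-population correction (N = 2719): 162.62 / (1 + (162.62 − 1)/2719) = 153.50.
Round up → n = 154.

n = 154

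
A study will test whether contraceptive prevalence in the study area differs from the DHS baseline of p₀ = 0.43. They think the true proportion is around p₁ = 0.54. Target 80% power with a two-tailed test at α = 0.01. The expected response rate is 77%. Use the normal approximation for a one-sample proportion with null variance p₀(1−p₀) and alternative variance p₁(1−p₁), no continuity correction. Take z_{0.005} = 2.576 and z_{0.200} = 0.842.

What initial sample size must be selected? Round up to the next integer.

n = 309

n = [z_{α/2}·√(p₀q₀) + z_β·√(p₁q₁)]² / (p₁ − p₀)²
  = [2.576·√(0.43·0.57) + 0.842·√(0.54·0.46)]² / (0.11)²
  = [2.576·0.4951 + 0.842·0.4984]² / 0.0121
  = [1.6950]² / 0.0121
  = 237.43
Adjust for 77% response: 237.43 / 0.77 = 308.35.
Round up → n = 309.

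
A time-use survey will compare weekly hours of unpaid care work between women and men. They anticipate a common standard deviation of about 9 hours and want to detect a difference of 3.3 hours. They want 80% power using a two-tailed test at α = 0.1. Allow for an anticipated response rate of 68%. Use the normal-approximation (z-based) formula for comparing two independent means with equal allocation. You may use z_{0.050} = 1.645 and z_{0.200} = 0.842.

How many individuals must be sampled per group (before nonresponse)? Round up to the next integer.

n = 136 per group

n = (z_{α/2} + z_β)² · (σ₁² + σ₂²) / δ²
  = (1.645 + 0.842)² · (2·9² = 162) / 3.3²
  = 6.1852 · 162 / 10.89
  = 92.01
Adjust for 68% response: 92.01 / 0.68 = 135.31.
Round up → n = 136 per group.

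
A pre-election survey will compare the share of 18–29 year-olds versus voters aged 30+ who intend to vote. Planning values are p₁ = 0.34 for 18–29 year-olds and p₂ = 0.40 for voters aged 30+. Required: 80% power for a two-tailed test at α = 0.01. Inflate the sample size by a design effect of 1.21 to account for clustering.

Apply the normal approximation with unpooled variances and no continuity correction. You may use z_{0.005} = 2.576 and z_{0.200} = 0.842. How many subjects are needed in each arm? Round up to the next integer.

n = 1824 per group

n = (z_{α/2} + z_β)² · [p₁(1−p₁) + p₂(1−p₂)] / (p₁ − p₂)²
  = (2.576 + 0.842)² · (0.34·0.66 + 0.40·0.60) / (-0.06)²
  = (3.418)² · (0.2244 + 0.2400) / 0.0036
  = 11.6827 · 0.4644 / 0.0036
  = 1507.07
Design effect: 1.21 × 1507.07 = 1823.56.
Round up → n = 1824 per group.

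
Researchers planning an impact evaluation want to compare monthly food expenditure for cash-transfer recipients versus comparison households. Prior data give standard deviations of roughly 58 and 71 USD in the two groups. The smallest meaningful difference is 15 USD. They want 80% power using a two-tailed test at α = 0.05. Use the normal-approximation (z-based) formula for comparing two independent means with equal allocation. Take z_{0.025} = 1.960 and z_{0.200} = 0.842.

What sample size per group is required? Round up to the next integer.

n = (z_{α/2} + z_β)² · (σ₁² + σ₂²) / δ²
  = (1.960 + 0.842)² · (58² + 71² = 8405) / 15²
  = 7.8512 · 8405 / 225
  = 293.29
Round up → n = 294 per group.

n = 294 per group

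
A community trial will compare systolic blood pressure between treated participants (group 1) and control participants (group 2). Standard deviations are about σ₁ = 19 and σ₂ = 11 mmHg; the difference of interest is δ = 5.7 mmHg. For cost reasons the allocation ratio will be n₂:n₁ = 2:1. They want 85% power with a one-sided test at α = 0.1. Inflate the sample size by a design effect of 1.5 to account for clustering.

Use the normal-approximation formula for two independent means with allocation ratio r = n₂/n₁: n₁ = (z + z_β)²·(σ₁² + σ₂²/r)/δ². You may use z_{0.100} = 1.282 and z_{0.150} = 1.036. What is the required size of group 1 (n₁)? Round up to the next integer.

n₁ = (z_α + z_β)² · (σ₁² + σ₂²/r) / δ²
   = (1.282 + 1.036)² · (19² + 11²/2) / 5.7²
   = 5.3731 · (361 + 60.5) / 32.49
   = 5.3731 · 421.5 / 32.49
   = 69.71
Design effect: 1.5 × 69.71 = 104.56.
Round up → n₁ = 105; n₂ = r·n₁ = 2 × 105 = 210.

n₁ = 105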